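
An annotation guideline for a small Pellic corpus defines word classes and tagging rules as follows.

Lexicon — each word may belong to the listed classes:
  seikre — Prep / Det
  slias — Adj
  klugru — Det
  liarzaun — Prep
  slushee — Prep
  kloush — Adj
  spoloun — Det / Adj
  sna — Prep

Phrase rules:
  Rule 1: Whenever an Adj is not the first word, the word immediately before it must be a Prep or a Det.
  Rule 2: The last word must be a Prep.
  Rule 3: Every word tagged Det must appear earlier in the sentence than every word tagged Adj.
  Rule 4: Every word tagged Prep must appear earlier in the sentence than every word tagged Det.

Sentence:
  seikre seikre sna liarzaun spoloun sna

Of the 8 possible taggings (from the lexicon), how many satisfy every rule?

1

Candidates per position — 1:seikre {Prep,Det}; 2:seikre {Prep,Det}; 3:sna {Prep}; 4:liarzaun {Prep}; 5:spoloun {Det,Adj}; 6:sna {Prep}.
There are 8 candidate sequences in total.
The sequences that satisfy every rule: Prep Prep Prep Prep Adj Prep.
Count = 1.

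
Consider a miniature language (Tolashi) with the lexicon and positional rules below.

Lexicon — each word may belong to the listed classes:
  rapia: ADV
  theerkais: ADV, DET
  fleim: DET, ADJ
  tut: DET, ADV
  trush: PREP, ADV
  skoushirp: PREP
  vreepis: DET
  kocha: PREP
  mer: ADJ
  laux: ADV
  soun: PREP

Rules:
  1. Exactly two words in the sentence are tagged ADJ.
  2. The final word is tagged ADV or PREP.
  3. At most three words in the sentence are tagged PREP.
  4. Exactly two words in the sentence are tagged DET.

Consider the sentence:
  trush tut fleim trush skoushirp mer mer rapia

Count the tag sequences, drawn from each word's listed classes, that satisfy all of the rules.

4

Candidates per position — 1:trush {PREP,ADV}; 2:tut {DET,ADV}; 3:fleim {DET,ADJ}; 4:trush {PREP,ADV}; 5:skoushirp {PREP}; 6:mer {ADJ}; 7:mer {ADJ}; 8:rapia {ADV}.
There are 16 candidate sequences in total.
The sequences that satisfy every rule: PREP DET DET PREP PREP ADJ ADJ ADV; PREP DET DET ADV PREP ADJ ADJ ADV; ADV DET DET PREP PREP ADJ ADJ ADV; ADV DET DET ADV PREP ADJ ADJ ADV.
Count = 4.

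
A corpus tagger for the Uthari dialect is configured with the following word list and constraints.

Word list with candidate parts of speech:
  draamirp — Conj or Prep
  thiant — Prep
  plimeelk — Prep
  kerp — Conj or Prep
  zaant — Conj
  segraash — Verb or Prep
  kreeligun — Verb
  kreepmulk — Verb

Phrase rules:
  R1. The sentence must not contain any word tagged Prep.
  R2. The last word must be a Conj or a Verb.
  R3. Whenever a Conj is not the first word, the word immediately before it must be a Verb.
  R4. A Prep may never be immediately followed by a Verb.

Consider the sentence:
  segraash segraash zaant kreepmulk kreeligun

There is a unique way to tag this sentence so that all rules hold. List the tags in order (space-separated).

Candidates per position — 1:segraash {Verb,Prep}; 2:segraash {Verb,Prep}; 3:zaant {Conj}; 4:kreepmulk {Verb}; 5:kreeligun {Verb}.
If word 1 were Prep, no tagging could satisfy rule 1; so word 1 is Verb.
If word 2 were Prep, no tagging could satisfy rule 1; so word 2 is Verb.
So the tagging must be: Verb Verb Conj Verb Verb.
Check: rule 1 ✓; rule 2 ✓; rule 3 ✓; rule 4 ✓.

Verb Verb Conj Verb Verb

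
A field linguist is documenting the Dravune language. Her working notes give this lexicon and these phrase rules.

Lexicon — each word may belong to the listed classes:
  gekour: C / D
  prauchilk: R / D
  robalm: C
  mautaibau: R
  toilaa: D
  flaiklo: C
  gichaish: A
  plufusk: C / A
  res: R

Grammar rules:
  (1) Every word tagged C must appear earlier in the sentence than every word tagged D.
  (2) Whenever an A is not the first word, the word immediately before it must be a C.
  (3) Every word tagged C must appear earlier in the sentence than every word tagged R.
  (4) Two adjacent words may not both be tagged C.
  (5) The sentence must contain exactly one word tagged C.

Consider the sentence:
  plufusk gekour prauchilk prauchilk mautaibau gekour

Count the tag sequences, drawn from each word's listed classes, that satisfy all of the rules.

8

Candidates per position — 1:plufusk {C,A}; 2:gekour {C,D}; 3:prauchilk {R,D}; 4:prauchilk {R,D}; 5:mautaibau {R}; 6:gekour {C,D}.
There are 32 candidate sequences in total.
Checking each against the rules leaves 8 sequences.
Count = 8.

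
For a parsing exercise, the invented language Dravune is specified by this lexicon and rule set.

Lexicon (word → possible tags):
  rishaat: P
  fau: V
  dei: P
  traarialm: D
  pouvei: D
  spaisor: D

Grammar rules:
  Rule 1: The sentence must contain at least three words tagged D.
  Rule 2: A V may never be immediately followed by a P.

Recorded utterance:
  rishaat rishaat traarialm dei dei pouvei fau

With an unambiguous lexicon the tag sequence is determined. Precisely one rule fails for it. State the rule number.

Fixed tagging: P P D P P D V.
Checking each rule: R1 ✗, R2 ✓.
Only rule 1 fails.

1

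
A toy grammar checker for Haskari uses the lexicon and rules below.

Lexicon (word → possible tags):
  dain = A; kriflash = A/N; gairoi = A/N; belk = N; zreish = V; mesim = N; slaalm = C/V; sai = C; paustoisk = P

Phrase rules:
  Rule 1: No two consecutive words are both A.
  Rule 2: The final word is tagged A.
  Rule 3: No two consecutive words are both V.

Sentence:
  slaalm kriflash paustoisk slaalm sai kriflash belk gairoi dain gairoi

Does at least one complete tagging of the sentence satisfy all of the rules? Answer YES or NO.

Candidates per position — 1:slaalm {C,V}; 2:kriflash {A,N}; 3:paustoisk {P}; 4:slaalm {C,V}; 5:sai {C}; 6:kriflash {A,N}; 7:belk {N}; 8:gairoi {A,N}; 9:dain {A}; 10:gairoi {A,N}.
Every candidate sequence violates at least one rule; no consistent tagging exists.

NO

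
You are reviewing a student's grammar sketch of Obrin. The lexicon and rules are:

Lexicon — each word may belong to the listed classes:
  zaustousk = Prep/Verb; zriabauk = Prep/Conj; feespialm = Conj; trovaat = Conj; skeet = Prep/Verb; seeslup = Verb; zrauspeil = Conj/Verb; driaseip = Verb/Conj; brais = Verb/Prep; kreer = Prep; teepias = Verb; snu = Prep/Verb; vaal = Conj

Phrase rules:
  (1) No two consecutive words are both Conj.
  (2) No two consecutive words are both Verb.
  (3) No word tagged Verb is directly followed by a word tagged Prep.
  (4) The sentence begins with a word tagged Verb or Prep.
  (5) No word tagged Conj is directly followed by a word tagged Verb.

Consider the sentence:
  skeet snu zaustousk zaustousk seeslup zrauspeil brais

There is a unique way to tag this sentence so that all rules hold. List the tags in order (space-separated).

Candidates per position — 1:skeet {Prep,Verb}; 2:snu {Prep,Verb}; 3:zaustousk {Prep,Verb}; 4:zaustousk {Prep,Verb}; 5:seeslup {Verb}; 6:zrauspeil {Conj,Verb}; 7:brais {Verb,Prep}.
If word 4 were Verb, no tagging could satisfy rule 2; so word 4 is Prep.
If word 6 were Verb, no tagging could satisfy rule 2; so word 6 is Conj.
If word 7 were Verb, no tagging could satisfy rule 5; so word 7 is Prep.
If word 1 were Verb, no tagging could satisfy rule 3; so word 1 is Prep.
If word 2 were Verb, no tagging could satisfy rule 3; so word 2 is Prep.
If word 3 were Verb, no tagging could satisfy rule 3; so word 3 is Prep.
So the tagging must be: Prep Prep Prep Prep Verb Conj Prep.
Rule-by-rule: rule 1 ✓; rule 2 ✓; rule 3 ✓; rule 4 ✓; rule 5 ✓.

Prep Prep Prep Prep Verb Conj Prep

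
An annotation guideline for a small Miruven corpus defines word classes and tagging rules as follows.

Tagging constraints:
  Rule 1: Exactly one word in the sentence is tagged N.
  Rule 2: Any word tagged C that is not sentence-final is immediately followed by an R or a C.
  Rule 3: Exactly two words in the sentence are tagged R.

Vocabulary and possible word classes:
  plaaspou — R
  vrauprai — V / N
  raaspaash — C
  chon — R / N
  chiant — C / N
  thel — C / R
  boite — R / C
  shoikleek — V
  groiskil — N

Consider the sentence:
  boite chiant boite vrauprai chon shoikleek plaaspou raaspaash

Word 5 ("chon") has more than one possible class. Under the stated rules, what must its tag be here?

N

Candidates per position — 1:boite {R,C}; 2:chiant {C,N}; 3:boite {R,C}; 4:vrauprai {V,N}; 5:chon {R,N}; 6:shoikleek {V}; 7:plaaspou {R}; 8:raaspaash {C}.
Word 3 cannot be C — rule 2 would then fail for every completion. It is R.
Word 5 cannot be R — rule 3 would then fail for every completion. It is N.
Word 1 cannot be R — rule 3 would then fail for every completion. It is C.
Word 2 cannot be N — rule 1 would then fail for every completion. It is C.
Word 4 cannot be N — rule 1 would then fail for every completion. It is V.
The only consistent sequence is: C C R V N V R C.
Checking: rule 1 holds; rule 2 holds; rule 3 holds.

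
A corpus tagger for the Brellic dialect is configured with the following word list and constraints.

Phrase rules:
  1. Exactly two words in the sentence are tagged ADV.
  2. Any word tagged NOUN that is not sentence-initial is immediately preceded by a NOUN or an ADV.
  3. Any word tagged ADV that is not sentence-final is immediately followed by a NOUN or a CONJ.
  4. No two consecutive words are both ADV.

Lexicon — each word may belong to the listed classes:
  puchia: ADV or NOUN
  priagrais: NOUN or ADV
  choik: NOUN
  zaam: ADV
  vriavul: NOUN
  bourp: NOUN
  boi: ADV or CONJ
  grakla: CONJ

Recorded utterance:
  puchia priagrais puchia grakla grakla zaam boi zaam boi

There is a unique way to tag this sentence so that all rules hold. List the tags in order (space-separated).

NOUN NOUN NOUN CONJ CONJ ADV CONJ ADV CONJ

Candidates per position — 1:puchia {ADV,NOUN}; 2:priagrais {NOUN,ADV}; 3:puchia {ADV,NOUN}; 4:grakla {CONJ}; 5:grakla {CONJ}; 6:zaam {ADV}; 7:boi {ADV,CONJ}; 8:zaam {ADV}; 9:boi {ADV,CONJ}.
Position 1: ADV is ruled out by rule 1; that leaves NOUN.
Position 2: ADV is ruled out by rule 1; that leaves NOUN.
Position 3: ADV is ruled out by rule 1; that leaves NOUN.
Position 7: ADV is ruled out by rule 1; that leaves CONJ.
Position 9: ADV is ruled out by rule 1; that leaves CONJ.
The unique satisfying tagging is: NOUN NOUN NOUN CONJ CONJ ADV CONJ ADV CONJ.
Check: rule 1 satisfied; rule 2 satisfied; rule 3 satisfied; rule 4 satisfied.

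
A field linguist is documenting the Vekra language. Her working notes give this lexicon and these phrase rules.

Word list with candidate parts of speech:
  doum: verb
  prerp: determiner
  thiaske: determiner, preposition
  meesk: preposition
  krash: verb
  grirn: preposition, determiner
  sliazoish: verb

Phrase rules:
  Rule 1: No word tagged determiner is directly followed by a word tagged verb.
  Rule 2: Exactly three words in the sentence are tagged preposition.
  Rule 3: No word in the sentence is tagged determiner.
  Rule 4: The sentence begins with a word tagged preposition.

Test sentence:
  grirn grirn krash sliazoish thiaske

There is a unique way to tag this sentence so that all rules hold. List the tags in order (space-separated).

preposition preposition verb verb preposition

Candidates per position — 1:grirn {preposition,determiner}; 2:grirn {preposition,determiner}; 3:krash {verb}; 4:sliazoish {verb}; 5:thiaske {determiner,preposition}.
Position 1: determiner is ruled out by rule 2; that leaves preposition.
Position 2: determiner is ruled out by rule 1; that leaves preposition.
Position 5: determiner is ruled out by rule 2; that leaves preposition.
So the tagging must be: preposition preposition verb verb preposition.
Check: rule 1 ✓; rule 2 ✓; rule 3 ✓; rule 4 ✓.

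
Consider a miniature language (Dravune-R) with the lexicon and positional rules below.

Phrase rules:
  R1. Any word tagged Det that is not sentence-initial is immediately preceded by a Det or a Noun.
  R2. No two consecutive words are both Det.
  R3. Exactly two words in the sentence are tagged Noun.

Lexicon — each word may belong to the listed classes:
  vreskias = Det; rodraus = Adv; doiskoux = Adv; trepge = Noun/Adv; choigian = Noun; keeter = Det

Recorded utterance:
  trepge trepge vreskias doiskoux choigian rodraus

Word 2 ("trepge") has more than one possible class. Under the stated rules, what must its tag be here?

Noun

Candidates per position — 1:trepge {Noun,Adv}; 2:trepge {Noun,Adv}; 3:vreskias {Det}; 4:doiskoux {Adv}; 5:choigian {Noun}; 6:rodraus {Adv}.
Position 2: Adv is ruled out by rule 1; that leaves Noun.
Position 1: Noun is ruled out by rule 3; that leaves Adv.
The unique satisfying tagging is: Adv Noun Det Adv Noun Adv.
Check: rule 1 ok; rule 2 ok; rule 3 ok.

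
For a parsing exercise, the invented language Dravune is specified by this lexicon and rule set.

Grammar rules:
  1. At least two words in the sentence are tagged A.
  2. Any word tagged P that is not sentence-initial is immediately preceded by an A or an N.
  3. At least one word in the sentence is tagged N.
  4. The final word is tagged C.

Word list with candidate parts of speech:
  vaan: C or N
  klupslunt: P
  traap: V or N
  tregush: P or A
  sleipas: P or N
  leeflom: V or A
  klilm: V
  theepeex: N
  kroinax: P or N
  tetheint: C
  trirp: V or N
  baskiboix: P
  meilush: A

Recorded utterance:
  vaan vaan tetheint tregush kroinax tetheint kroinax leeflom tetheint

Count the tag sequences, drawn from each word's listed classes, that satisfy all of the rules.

Candidates per position — 1:vaan {C,N}; 2:vaan {C,N}; 3:tetheint {C}; 4:tregush {P,A}; 5:kroinax {P,N}; 6:tetheint {C}; 7:kroinax {P,N}; 8:leeflom {V,A}; 9:tetheint {C}.
There are 64 candidate sequences in total.
Checking each against the rules leaves 8 sequences.
Count = 8.

8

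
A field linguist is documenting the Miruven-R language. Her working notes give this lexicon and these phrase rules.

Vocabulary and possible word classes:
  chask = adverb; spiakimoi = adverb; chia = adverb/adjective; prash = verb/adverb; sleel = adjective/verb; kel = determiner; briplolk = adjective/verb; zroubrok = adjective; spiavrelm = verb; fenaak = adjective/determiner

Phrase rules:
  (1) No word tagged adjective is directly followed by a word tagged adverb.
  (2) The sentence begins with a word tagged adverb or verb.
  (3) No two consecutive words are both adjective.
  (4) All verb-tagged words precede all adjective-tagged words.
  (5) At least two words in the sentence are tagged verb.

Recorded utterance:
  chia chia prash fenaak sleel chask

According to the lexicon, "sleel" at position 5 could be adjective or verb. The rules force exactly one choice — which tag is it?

Candidates per position — 1:chia {adverb,adjective}; 2:chia {adverb,adjective}; 3:prash {verb,adverb}; 4:fenaak {adjective,determiner}; 5:sleel {adjective,verb}; 6:chask {adverb}.
Position 1: tagging it adjective would leave rule 2 unsatisfiable, so it must be adverb.
Position 3: tagging it adverb would leave rule 5 unsatisfiable, so it must be verb.
Position 5: tagging it adjective would leave rule 1 unsatisfiable, so it must be verb.
Position 2: tagging it adjective would leave rule 4 unsatisfiable, so it must be adverb.
Position 4: tagging it adjective would leave rule 4 unsatisfiable, so it must be determiner.
That leaves exactly one tagging: adverb adverb verb determiner verb adverb.
Checking: rule 1 holds; rule 2 holds; rule 3 holds; rule 4 holds; rule 5 holds.

verb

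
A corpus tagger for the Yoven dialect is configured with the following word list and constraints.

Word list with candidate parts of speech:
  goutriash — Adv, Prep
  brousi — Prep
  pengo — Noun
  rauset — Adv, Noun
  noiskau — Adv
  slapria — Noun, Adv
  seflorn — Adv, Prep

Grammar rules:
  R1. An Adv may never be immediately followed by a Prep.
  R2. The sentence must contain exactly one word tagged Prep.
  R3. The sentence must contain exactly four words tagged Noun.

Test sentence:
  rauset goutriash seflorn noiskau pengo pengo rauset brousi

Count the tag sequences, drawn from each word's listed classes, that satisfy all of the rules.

Candidates per position — 1:rauset {Adv,Noun}; 2:goutriash {Adv,Prep}; 3:seflorn {Adv,Prep}; 4:noiskau {Adv}; 5:pengo {Noun}; 6:pengo {Noun}; 7:rauset {Adv,Noun}; 8:brousi {Prep}.
There are 16 candidate sequences in total.
The sequences that satisfy every rule: Noun Adv Adv Adv Noun Noun Noun Prep.
Count = 1.

1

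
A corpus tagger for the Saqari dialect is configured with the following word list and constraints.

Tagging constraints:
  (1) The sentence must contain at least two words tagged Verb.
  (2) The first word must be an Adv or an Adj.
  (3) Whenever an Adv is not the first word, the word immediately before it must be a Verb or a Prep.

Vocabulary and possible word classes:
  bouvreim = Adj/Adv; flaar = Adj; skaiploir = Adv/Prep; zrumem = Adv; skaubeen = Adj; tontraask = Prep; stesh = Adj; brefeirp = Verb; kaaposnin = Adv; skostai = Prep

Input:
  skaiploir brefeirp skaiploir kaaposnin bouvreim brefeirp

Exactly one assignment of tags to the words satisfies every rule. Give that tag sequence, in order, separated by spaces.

Adv Verb Prep Adv Adj Verb

Candidates per position — 1:skaiploir {Adv,Prep}; 2:brefeirp {Verb}; 3:skaiploir {Adv,Prep}; 4:kaaposnin {Adv}; 5:bouvreim {Adj,Adv}; 6:brefeirp {Verb}.
Position 1: tagging it Prep would leave rule 2 unsatisfiable, so it must be Adv.
Position 3: tagging it Adv would leave rule 3 unsatisfiable, so it must be Prep.
Position 5: tagging it Adv would leave rule 3 unsatisfiable, so it must be Adj.
That leaves exactly one tagging: Adv Verb Prep Adv Adj Verb.
Verifying each rule — rule 1 ✓; rule 2 ✓; rule 3 ✓.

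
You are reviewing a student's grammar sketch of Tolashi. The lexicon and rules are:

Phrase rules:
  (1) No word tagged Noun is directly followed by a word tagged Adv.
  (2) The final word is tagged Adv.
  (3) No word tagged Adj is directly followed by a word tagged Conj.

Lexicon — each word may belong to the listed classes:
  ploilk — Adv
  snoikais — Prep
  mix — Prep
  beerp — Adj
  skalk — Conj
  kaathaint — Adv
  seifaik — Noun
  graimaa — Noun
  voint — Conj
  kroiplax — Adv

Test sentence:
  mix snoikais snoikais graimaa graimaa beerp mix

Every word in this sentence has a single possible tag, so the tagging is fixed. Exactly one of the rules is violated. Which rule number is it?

2

Fixed tagging: Prep Prep Prep Noun Noun Adj Prep.
Applying the rules: R1 holds, R2 violated, R3 holds.
Only rule 2 fails.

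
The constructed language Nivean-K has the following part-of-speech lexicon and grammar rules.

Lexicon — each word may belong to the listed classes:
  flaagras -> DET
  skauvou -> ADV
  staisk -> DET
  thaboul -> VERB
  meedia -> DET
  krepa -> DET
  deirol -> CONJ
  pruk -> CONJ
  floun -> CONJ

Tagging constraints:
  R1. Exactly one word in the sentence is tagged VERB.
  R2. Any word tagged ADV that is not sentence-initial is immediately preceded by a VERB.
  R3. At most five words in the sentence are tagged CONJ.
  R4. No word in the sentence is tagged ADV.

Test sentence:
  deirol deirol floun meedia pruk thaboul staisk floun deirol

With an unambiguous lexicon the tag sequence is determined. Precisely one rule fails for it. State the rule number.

Fixed tagging: CONJ CONJ CONJ DET CONJ VERB DET CONJ CONJ.
Applying the rules: R1 ok, R2 ok, R3 fails, R4 ok.
Only rule 3 fails.

3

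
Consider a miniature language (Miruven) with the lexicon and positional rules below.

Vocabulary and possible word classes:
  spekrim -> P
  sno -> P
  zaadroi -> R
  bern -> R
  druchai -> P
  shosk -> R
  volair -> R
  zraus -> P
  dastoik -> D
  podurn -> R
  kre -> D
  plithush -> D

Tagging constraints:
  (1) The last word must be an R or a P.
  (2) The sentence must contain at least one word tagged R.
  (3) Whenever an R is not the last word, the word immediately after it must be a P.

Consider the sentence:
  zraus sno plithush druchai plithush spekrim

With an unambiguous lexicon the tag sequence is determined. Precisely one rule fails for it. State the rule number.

Fixed tagging: P P D P D P.
Checking each rule: R1 ok, R2 fails, R3 ok.
Only rule 2 fails.

2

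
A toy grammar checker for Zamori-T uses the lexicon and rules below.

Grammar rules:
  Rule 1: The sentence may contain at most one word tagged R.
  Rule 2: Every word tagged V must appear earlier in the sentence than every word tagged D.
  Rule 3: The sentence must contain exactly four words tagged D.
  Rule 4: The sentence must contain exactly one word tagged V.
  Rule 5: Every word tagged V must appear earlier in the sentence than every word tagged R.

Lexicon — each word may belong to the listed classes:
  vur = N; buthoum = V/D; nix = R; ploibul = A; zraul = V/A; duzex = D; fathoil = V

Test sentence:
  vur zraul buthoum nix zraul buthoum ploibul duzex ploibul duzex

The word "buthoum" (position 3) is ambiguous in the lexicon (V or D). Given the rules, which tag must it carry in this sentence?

Candidates per position — 1:vur {N}; 2:zraul {V,A}; 3:buthoum {V,D}; 4:nix {R}; 5:zraul {V,A}; 6:buthoum {V,D}; 7:ploibul {A}; 8:duzex {D}; 9:ploibul {A}; 10:duzex {D}.
At position 3, choosing V makes rule 3 impossible to satisfy; hence D.
At position 5, choosing V makes rule 2 impossible to satisfy; hence A.
At position 6, choosing V makes rule 2 impossible to satisfy; hence D.
At position 2, choosing A makes rule 4 impossible to satisfy; hence V.
So the tagging must be: N V D R A D A D A D.
Verifying each rule — rule 1 satisfied; rule 2 satisfied; rule 3 satisfied; rule 4 satisfied; rule 5 satisfied.

D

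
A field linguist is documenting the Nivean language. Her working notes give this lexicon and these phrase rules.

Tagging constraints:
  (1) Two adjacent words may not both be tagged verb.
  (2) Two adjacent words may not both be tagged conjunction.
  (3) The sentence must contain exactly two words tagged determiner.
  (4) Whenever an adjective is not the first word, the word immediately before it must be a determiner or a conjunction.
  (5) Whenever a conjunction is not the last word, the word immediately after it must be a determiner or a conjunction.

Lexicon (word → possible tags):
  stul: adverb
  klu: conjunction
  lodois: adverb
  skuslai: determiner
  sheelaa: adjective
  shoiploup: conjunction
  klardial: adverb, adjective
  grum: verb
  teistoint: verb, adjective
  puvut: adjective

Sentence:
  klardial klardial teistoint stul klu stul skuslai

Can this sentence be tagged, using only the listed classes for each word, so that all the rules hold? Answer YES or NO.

NO

Candidates per position — 1:klardial {adverb,adjective}; 2:klardial {adverb,adjective}; 3:teistoint {verb,adjective}; 4:stul {adverb}; 5:klu {conjunction}; 6:stul {adverb}; 7:skuslai {determiner}.
Rule 3 cannot be satisfied by any choice of tags from the lexicon.
So there is no consistent tagging.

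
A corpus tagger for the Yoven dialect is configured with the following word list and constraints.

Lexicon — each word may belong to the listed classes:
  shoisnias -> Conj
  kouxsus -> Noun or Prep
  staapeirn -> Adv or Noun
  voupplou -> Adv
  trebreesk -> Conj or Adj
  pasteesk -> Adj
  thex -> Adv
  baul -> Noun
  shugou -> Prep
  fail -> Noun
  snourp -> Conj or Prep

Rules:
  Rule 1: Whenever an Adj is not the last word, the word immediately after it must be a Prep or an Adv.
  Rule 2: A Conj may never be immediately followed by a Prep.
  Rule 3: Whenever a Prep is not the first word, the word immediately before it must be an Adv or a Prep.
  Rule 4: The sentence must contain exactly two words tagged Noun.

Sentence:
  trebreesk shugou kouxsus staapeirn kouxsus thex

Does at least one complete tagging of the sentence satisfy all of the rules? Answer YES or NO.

NO

Candidates per position — 1:trebreesk {Conj,Adj}; 2:shugou {Prep}; 3:kouxsus {Noun,Prep}; 4:staapeirn {Adv,Noun}; 5:kouxsus {Noun,Prep}; 6:thex {Adv}.
Rule 3 cannot be satisfied by any choice of tags from the lexicon.
So there is no consistent tagging.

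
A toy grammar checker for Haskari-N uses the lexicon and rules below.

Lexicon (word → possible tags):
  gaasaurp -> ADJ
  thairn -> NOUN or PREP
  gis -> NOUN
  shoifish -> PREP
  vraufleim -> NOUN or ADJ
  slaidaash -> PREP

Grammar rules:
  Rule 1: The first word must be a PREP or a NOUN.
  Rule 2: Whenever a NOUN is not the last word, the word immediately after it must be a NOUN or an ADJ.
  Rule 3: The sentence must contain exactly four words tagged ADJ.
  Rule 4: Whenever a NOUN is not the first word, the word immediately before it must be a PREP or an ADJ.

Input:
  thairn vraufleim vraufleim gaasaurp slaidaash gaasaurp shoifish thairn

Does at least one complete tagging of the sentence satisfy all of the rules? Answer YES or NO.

Candidates per position — 1:thairn {NOUN,PREP}; 2:vraufleim {NOUN,ADJ}; 3:vraufleim {NOUN,ADJ}; 4:gaasaurp {ADJ}; 5:slaidaash {PREP}; 6:gaasaurp {ADJ}; 7:shoifish {PREP}; 8:thairn {NOUN,PREP}.
One satisfying assignment: NOUN ADJ ADJ ADJ PREP ADJ PREP NOUN.
Rule-by-rule: rule 1 satisfied; rule 2 satisfied; rule 3 satisfied; rule 4 satisfied.

YES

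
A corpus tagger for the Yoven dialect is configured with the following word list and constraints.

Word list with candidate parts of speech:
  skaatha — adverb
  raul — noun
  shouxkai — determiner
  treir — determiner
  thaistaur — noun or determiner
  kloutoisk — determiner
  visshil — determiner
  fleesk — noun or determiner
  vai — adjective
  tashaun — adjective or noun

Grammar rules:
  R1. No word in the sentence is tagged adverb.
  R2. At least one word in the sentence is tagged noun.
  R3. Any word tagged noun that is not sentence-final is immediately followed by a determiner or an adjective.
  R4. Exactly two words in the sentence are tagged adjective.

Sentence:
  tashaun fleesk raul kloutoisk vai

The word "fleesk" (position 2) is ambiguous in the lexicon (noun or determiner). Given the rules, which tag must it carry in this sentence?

Candidates per position — 1:tashaun {adjective,noun}; 2:fleesk {noun,determiner}; 3:raul {noun}; 4:kloutoisk {determiner}; 5:vai {adjective}.
Position 1: noun is ruled out by rule 4; that leaves adjective.
Position 2: noun is ruled out by rule 3; that leaves determiner.
So the tagging must be: adjective determiner noun determiner adjective.
Rule-by-rule: rule 1 holds; rule 2 holds; rule 3 holds; rule 4 holds.

determiner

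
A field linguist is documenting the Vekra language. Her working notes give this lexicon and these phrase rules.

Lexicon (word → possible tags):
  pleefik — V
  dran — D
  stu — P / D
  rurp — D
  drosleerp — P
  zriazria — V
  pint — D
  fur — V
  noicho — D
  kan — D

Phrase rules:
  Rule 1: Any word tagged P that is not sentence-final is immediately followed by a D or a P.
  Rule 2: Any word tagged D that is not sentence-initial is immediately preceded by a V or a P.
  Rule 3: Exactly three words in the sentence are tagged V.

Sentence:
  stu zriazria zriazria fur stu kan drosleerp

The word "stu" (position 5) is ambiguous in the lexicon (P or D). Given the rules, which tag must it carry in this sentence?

P

Candidates per position — 1:stu {P,D}; 2:zriazria {V}; 3:zriazria {V}; 4:fur {V}; 5:stu {P,D}; 6:kan {D}; 7:drosleerp {P}.
At position 1, choosing P makes rule 1 impossible to satisfy; hence D.
At position 5, choosing D makes rule 2 impossible to satisfy; hence P.
The unique satisfying tagging is: D V V V P D P.
Verifying each rule — rule 1 satisfied; rule 2 satisfied; rule 3 satisfied.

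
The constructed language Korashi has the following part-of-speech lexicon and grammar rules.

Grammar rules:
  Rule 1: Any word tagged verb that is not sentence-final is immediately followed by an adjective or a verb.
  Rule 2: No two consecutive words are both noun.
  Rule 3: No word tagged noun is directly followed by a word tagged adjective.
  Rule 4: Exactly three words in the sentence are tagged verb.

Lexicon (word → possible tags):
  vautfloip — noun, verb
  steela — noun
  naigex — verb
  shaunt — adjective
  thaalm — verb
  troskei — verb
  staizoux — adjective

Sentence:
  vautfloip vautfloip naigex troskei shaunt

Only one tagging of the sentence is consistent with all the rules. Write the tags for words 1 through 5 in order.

Candidates per position — 1:vautfloip {noun,verb}; 2:vautfloip {noun,verb}; 3:naigex {verb}; 4:troskei {verb}; 5:shaunt {adjective}.
The remaining ambiguous positions (1, 2) are resolved jointly — only one combination satisfies every rule.
The unique satisfying tagging is: noun verb verb verb adjective.
Checking: rule 1 ✓; rule 2 ✓; rule 3 ✓; rule 4 ✓.

noun verb verb verb adjective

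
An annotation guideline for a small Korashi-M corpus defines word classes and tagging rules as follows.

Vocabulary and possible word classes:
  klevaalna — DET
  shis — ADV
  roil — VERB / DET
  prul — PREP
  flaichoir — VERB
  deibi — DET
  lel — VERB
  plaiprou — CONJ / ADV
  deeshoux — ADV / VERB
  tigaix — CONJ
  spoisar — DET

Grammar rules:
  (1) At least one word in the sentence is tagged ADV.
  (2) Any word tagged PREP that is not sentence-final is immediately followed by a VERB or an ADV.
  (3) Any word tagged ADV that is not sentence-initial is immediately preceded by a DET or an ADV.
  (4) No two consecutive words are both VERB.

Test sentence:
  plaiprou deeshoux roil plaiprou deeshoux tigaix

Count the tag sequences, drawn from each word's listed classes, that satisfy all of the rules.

Candidates per position — 1:plaiprou {CONJ,ADV}; 2:deeshoux {ADV,VERB}; 3:roil {VERB,DET}; 4:plaiprou {CONJ,ADV}; 5:deeshoux {ADV,VERB}; 6:tigaix {CONJ}.
There are 32 candidate sequences in total.
Checking each against the rules leaves 9 sequences.
Count = 9.

9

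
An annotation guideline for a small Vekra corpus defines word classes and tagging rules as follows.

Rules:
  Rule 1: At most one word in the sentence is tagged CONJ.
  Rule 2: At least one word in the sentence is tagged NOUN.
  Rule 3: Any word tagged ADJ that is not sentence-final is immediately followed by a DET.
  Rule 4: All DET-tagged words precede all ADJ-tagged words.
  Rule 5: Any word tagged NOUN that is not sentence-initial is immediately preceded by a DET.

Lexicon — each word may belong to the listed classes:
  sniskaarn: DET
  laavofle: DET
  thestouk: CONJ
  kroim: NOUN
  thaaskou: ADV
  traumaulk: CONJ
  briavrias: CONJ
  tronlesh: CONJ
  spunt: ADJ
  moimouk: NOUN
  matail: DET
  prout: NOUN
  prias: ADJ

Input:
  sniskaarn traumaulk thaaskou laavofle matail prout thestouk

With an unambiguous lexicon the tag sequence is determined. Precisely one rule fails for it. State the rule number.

1

Fixed tagging: DET CONJ ADV DET DET NOUN CONJ.
Checking each rule: R1 violated, R2 holds, R3 holds, R4 holds, R5 holds.
Only rule 1 fails.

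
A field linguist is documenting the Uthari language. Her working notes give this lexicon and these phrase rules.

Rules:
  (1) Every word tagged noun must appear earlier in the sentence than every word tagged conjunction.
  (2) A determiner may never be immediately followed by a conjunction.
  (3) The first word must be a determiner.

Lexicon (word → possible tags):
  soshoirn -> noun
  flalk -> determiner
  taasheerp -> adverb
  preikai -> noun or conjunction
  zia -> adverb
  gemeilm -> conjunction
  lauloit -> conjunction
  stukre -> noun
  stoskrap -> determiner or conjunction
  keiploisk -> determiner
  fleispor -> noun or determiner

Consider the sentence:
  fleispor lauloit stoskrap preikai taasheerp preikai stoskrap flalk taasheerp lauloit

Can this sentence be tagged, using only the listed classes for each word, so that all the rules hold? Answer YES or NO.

Candidates per position — 1:fleispor {noun,determiner}; 2:lauloit {conjunction}; 3:stoskrap {determiner,conjunction}; 4:preikai {noun,conjunction}; 5:taasheerp {adverb}; 6:preikai {noun,conjunction}; 7:stoskrap {determiner,conjunction}; 8:flalk {determiner}; 9:taasheerp {adverb}; 10:lauloit {conjunction}.
Every candidate sequence violates at least one rule; no consistent tagging exists.

NO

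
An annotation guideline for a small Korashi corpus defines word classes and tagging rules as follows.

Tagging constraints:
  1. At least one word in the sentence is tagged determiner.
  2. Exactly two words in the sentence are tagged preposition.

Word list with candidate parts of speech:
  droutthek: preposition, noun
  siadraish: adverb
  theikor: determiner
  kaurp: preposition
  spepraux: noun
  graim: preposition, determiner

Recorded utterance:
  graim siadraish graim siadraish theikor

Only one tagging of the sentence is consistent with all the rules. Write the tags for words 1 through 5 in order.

Candidates per position — 1:graim {preposition,determiner}; 2:siadraish {adverb}; 3:graim {preposition,determiner}; 4:siadraish {adverb}; 5:theikor {determiner}.
Position 1: determiner is ruled out by rule 2; that leaves preposition.
Position 3: determiner is ruled out by rule 2; that leaves preposition.
The only consistent sequence is: preposition adverb preposition adverb determiner.
Checking: rule 1 holds; rule 2 holds.

preposition adverb preposition adverb determiner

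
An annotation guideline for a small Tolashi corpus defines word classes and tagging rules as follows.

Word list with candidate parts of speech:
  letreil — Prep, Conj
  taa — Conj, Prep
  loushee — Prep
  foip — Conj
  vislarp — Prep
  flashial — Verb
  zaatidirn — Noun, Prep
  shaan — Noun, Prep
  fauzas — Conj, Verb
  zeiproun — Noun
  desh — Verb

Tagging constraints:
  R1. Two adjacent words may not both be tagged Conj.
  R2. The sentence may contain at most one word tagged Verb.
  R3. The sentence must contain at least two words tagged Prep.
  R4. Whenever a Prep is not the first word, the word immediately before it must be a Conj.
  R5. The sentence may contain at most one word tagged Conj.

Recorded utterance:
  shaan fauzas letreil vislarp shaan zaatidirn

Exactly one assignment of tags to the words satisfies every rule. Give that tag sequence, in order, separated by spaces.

Candidates per position — 1:shaan {Noun,Prep}; 2:fauzas {Conj,Verb}; 3:letreil {Prep,Conj}; 4:vislarp {Prep}; 5:shaan {Noun,Prep}; 6:zaatidirn {Noun,Prep}.
At position 3, choosing Prep makes rule 4 impossible to satisfy; hence Conj.
At position 5, choosing Prep makes rule 4 impossible to satisfy; hence Noun.
At position 6, choosing Prep makes rule 4 impossible to satisfy; hence Noun.
At position 1, choosing Noun makes rule 3 impossible to satisfy; hence Prep.
At position 2, choosing Conj makes rule 1 impossible to satisfy; hence Verb.
The only consistent sequence is: Prep Verb Conj Prep Noun Noun.
Checking: rule 1 ✓; rule 2 ✓; rule 3 ✓; rule 4 ✓; rule 5 ✓.

Prep Verb Conj Prep Noun Noun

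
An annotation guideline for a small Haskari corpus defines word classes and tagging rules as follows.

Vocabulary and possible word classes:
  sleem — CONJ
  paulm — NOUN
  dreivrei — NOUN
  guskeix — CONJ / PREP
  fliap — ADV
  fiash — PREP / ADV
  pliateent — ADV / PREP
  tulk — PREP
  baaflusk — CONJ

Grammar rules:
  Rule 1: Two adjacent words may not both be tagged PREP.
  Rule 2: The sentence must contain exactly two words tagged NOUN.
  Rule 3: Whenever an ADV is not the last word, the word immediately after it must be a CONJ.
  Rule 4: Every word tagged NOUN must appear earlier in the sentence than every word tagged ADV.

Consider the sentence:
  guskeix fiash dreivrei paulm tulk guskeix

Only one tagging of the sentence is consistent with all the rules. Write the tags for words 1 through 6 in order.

Candidates per position — 1:guskeix {CONJ,PREP}; 2:fiash {PREP,ADV}; 3:dreivrei {NOUN}; 4:paulm {NOUN}; 5:tulk {PREP}; 6:guskeix {CONJ,PREP}.
Word 2 cannot be ADV — rule 3 would then fail for every completion. It is PREP.
Word 6 cannot be PREP — rule 1 would then fail for every completion. It is CONJ.
Word 1 cannot be PREP — rule 1 would then fail for every completion. It is CONJ.
That leaves exactly one tagging: CONJ PREP NOUN NOUN PREP CONJ.
Verifying each rule — rule 1 holds; rule 2 holds; rule 3 holds; rule 4 holds.

CONJ PREP NOUN NOUN PREP CONJ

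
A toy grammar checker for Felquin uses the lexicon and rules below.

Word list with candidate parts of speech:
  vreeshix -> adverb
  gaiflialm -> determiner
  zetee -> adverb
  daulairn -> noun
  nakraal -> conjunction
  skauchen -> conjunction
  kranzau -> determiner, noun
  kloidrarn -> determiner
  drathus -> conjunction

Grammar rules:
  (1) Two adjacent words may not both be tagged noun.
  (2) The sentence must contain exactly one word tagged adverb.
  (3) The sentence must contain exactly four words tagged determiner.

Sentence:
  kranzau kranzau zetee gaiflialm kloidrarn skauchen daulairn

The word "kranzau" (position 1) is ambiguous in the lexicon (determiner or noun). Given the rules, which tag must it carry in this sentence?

Candidates per position — 1:kranzau {determiner,noun}; 2:kranzau {determiner,noun}; 3:zetee {adverb}; 4:gaiflialm {determiner}; 5:kloidrarn {determiner}; 6:skauchen {conjunction}; 7:daulairn {noun}.
Word 1 cannot be noun — rule 3 would then fail for every completion. It is determiner.
Word 2 cannot be noun — rule 3 would then fail for every completion. It is determiner.
The unique satisfying tagging is: determiner determiner adverb determiner determiner conjunction noun.
Check: rule 1 ✓; rule 2 ✓; rule 3 ✓.

determiner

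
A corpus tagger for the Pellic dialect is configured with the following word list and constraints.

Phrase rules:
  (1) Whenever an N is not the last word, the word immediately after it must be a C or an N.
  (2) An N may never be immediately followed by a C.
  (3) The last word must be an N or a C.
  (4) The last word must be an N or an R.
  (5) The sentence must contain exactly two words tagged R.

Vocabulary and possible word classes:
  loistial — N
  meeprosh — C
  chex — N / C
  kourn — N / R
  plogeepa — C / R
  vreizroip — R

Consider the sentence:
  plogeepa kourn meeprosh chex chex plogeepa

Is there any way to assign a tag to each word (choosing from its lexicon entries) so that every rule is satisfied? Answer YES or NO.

NO

Candidates per position — 1:plogeepa {C,R}; 2:kourn {N,R}; 3:meeprosh {C}; 4:chex {N,C}; 5:chex {N,C}; 6:plogeepa {C,R}.
Every candidate sequence violates at least one rule; no consistent tagging exists.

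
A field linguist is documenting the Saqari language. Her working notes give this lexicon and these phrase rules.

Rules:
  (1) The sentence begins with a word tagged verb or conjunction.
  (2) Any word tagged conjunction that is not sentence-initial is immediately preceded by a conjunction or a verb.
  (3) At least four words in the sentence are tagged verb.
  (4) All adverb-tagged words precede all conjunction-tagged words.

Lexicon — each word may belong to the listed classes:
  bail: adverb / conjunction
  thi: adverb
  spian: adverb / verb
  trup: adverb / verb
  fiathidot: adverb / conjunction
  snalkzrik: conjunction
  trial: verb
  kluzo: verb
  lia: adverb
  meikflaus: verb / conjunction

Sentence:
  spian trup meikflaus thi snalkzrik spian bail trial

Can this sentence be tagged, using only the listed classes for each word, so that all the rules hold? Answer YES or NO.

Candidates per position — 1:spian {adverb,verb}; 2:trup {adverb,verb}; 3:meikflaus {verb,conjunction}; 4:thi {adverb}; 5:snalkzrik {conjunction}; 6:spian {adverb,verb}; 7:bail {adverb,conjunction}; 8:trial {verb}.
Rule 2 cannot be satisfied by any choice of tags from the lexicon.
So there is no consistent tagging.

NO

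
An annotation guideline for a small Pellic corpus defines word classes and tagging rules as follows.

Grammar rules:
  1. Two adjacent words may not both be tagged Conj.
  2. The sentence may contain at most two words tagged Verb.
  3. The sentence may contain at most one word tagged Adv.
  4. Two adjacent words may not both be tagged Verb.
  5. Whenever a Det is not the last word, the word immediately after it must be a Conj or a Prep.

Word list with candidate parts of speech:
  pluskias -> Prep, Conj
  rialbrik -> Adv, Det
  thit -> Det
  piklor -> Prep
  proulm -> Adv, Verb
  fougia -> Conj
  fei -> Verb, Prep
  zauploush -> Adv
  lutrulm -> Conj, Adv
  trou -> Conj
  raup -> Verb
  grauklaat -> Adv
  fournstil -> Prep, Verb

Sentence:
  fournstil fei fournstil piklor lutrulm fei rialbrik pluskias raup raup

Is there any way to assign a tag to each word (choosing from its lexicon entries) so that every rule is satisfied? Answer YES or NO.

NO

Candidates per position — 1:fournstil {Prep,Verb}; 2:fei {Verb,Prep}; 3:fournstil {Prep,Verb}; 4:piklor {Prep}; 5:lutrulm {Conj,Adv}; 6:fei {Verb,Prep}; 7:rialbrik {Adv,Det}; 8:pluskias {Prep,Conj}; 9:raup {Verb}; 10:raup {Verb}.
Rule 4 cannot be satisfied by any choice of tags from the lexicon.
So there is no consistent tagging.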